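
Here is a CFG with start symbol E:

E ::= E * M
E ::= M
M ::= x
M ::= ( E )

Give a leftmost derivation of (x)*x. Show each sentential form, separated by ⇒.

E ⇒ E*M ⇒ M*M ⇒ (E)*M ⇒ (M)*M ⇒ (x)*M ⇒ (x)*x

E ⇒ E*M   [E ::= E * M]
E*M ⇒ M*M   [E ::= M]
M*M ⇒ (E)*M   [M ::= ( E )]
(E)*M ⇒ (M)*M   [E ::= M]
(M)*M ⇒ (x)*M   [M ::= x]
(x)*M ⇒ (x)*x   [M ::= x]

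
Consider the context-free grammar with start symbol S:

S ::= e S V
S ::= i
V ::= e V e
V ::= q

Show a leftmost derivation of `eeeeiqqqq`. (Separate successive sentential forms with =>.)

S => eSV => eeSVV => eeeSVVV => eeeeSVVVV => eeeeiVVVV => eeeeiqVVV => eeeeiqqVV => eeeeiqqqV => eeeeiqqqq

S => eSV   [S ::= e S V]
eSV => eeSVV   [S ::= e S V]
eeSVV => eeeSVVV   [S ::= e S V]
eeeSVVV => eeeeSVVVV   [S ::= e S V]
eeeeSVVVV => eeeeiVVVV   [S ::= i]
eeeeiVVVV => eeeeiqVVV   [V ::= q]
eeeeiqVVV => eeeeiqqVV   [V ::= q]
eeeeiqqVV => eeeeiqqqV   [V ::= q]
eeeeiqqqV => eeeeiqqqq   [V ::= q]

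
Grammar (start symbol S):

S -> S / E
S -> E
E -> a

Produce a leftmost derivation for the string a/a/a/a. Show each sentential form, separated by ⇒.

S ⇒ S/E ⇒ S/E/E ⇒ S/E/E/E ⇒ E/E/E/E ⇒ a/E/E/E ⇒ a/a/E/E ⇒ a/a/a/E ⇒ a/a/a/a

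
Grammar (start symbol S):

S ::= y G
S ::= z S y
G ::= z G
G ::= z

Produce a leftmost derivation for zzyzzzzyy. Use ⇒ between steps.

S ⇒ zSy   [S ::= z S y]
zSy ⇒ zzSyy   [S ::= z S y]
zzSyy ⇒ zzyGyy   [S ::= y G]
zzyGyy ⇒ zzyzGyy   [G ::= z G]
zzyzGyy ⇒ zzyzzGyy   [G ::= z G]
zzyzzGyy ⇒ zzyzzzGyy   [G ::= z G]
zzyzzzGyy ⇒ zzyzzzzyy   [G ::= z]

S⇒zSy⇒zzSyy⇒zzyGyy⇒zzyzGyy⇒zzyzzGyy⇒zzyzzzGyy⇒zzyzzzzyy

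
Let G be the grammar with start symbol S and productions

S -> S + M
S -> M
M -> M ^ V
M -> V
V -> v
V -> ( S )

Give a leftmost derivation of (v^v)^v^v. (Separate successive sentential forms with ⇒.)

S ⇒ M ⇒ M^V ⇒ M^V^V ⇒ V^V^V ⇒ (S)^V^V ⇒ (M)^V^V ⇒ (M^V)^V^V ⇒ (V^V)^V^V ⇒ (v^V)^V^V ⇒ (v^v)^V^V ⇒ (v^v)^v^V ⇒ (v^v)^v^v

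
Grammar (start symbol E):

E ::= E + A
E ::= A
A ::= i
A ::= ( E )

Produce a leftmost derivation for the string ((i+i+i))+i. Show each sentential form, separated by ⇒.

E ⇒ E+A ⇒ A+A ⇒ (E)+A ⇒ (A)+A ⇒ ((E))+A ⇒ ((E+A))+A ⇒ ((E+A+A))+A ⇒ ((A+A+A))+A ⇒ ((i+A+A))+A ⇒ ((i+i+A))+A ⇒ ((i+i+i))+A ⇒ ((i+i+i))+i

E ⇒ E+A   [E ::= E + A]
E+A ⇒ A+A   [E ::= A]
A+A ⇒ (E)+A   [A ::= ( E )]
(E)+A ⇒ (A)+A   [E ::= A]
(A)+A ⇒ ((E))+A   [A ::= ( E )]
((E))+A ⇒ ((E+A))+A   [E ::= E + A]
((E+A))+A ⇒ ((E+A+A))+A   [E ::= E + A]
((E+A+A))+A ⇒ ((A+A+A))+A   [E ::= A]
((A+A+A))+A ⇒ ((i+A+A))+A   [A ::= i]
((i+A+A))+A ⇒ ((i+i+A))+A   [A ::= i]
((i+i+A))+A ⇒ ((i+i+i))+A   [A ::= i]
((i+i+i))+A ⇒ ((i+i+i))+i   [A ::= i]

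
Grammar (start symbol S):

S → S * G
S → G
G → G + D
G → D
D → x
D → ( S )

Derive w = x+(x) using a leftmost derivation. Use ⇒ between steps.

S ⇒ G ⇒ G+D ⇒ D+D ⇒ x+D ⇒ x+(S) ⇒ x+(G) ⇒ x+(D) ⇒ x+(x)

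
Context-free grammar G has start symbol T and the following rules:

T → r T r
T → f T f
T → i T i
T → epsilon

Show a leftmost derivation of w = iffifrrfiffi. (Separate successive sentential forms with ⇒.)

T ⇒ iTi ⇒ ifTfi ⇒ iffTffi ⇒ iffiTiffi ⇒ iffifTfiffi ⇒ iffifrTrfiffi ⇒ iffifrrfiffi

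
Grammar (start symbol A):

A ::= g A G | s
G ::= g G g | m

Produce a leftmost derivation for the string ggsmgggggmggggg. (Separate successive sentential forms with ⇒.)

A⇒gAG⇒ggAGG⇒ggsGG⇒ggsmG⇒ggsmgGg⇒ggsmggGgg⇒ggsmgggGggg⇒ggsmggggGgggg⇒ggsmgggggGggggg⇒ggsmgggggmggggg

A ⇒ gAG   [A ::= g A G]
gAG ⇒ ggAGG   [A ::= g A G]
ggAGG ⇒ ggsGG   [A ::= s]
ggsGG ⇒ ggsmG   [G ::= m]
ggsmG ⇒ ggsmgGg   [G ::= g G g]
ggsmgGg ⇒ ggsmggGgg   [G ::= g G g]
ggsmggGgg ⇒ ggsmgggGggg   [G ::= g G g]
ggsmgggGggg ⇒ ggsmggggGgggg   [G ::= g G g]
ggsmggggGgggg ⇒ ggsmgggggGggggg   [G ::= g G g]
ggsmgggggGggggg ⇒ ggsmgggggmggggg   [G ::= m]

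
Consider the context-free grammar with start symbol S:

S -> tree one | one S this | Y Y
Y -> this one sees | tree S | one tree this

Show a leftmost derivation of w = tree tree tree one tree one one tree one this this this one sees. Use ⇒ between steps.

S ⇒ Y Y   [S -> Y Y]
Y Y ⇒ tree S Y   [Y -> tree S]
tree S Y ⇒ tree Y Y Y   [S -> Y Y]
tree Y Y Y ⇒ tree tree S Y Y   [Y -> tree S]
tree tree S Y Y ⇒ tree tree tree one Y Y   [S -> tree one]
tree tree tree one Y Y ⇒ tree tree tree one tree S Y   [Y -> tree S]
tree tree tree one tree S Y ⇒ tree tree tree one tree one S this Y   [S -> one S this]
tree tree tree one tree one S this Y ⇒ tree tree tree one tree one one S this this Y   [S -> one S this]
tree tree tree one tree one one S this this Y ⇒ tree tree tree one tree one one tree one this this Y   [S -> tree one]
tree tree tree one tree one one tree one this this Y ⇒ tree tree tree one tree one one tree one this this this one sees   [Y -> this one sees]

S ⇒ Y Y ⇒ tree S Y ⇒ tree Y Y Y ⇒ tree tree S Y Y ⇒ tree tree tree one Y Y ⇒ tree tree tree one tree S Y ⇒ tree tree tree one tree one S this Y ⇒ tree tree tree one tree one one S this this Y ⇒ tree tree tree one tree one one tree one this this Y ⇒ tree tree tree one tree one one tree one this this this one sees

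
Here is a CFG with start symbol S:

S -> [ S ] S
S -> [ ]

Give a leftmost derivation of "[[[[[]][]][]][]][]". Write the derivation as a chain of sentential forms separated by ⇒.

S⇒[S]S⇒[[S]S]S⇒[[[S]S]S]S⇒[[[[S]S]S]S]S⇒[[[[[]]S]S]S]S⇒[[[[[]][]]S]S]S⇒[[[[[]][]][]]S]S⇒[[[[[]][]][]][]]S⇒[[[[[]][]][]][]][]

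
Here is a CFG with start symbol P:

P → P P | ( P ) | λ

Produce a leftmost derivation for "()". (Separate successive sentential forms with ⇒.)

P ⇒ PP ⇒ PPP ⇒ PPPP ⇒ PPPPP ⇒ PPPPPP ⇒ (P)PPPPP ⇒ ()PPPPP ⇒ ()PPPP ⇒ ()PPP ⇒ ()PP ⇒ ()P ⇒ ()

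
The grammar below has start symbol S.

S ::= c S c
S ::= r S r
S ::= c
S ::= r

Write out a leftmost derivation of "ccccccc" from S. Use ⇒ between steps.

S ⇒ cSc ⇒ ccScc ⇒ cccSccc ⇒ ccccccc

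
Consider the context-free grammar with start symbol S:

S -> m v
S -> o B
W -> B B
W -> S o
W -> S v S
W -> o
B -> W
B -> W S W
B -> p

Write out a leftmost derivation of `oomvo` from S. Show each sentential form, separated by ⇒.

S ⇒ oB   [S -> o B]
oB ⇒ oWSW   [B -> W S W]
oWSW ⇒ ooSW   [W -> o]
ooSW ⇒ oomvW   [S -> m v]
oomvW ⇒ oomvo   [W -> o]

S ⇒ oB ⇒ oWSW ⇒ ooSW ⇒ oomvW ⇒ oomvo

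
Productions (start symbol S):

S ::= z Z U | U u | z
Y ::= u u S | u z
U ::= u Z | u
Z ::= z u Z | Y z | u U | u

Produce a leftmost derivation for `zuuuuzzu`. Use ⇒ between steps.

S ⇒ zZU   [S ::= z Z U]
zZU ⇒ zuUU   [Z ::= u U]
zuUU ⇒ zuuZU   [U ::= u Z]
zuuZU ⇒ zuuYzU   [Z ::= Y z]
zuuYzU ⇒ zuuuuSzU   [Y ::= u u S]
zuuuuSzU ⇒ zuuuuzzU   [S ::= z]
zuuuuzzU ⇒ zuuuuzzu   [U ::= u]

S ⇒ zZU ⇒ zuUU ⇒ zuuZU ⇒ zuuYzU ⇒ zuuuuSzU ⇒ zuuuuzzU ⇒ zuuuuzzu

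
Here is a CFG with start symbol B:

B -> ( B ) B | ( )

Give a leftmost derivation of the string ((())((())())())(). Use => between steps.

B => (B)B   [B -> ( B ) B]
(B)B => ((B)B)B   [B -> ( B ) B]
((B)B)B => ((())B)B   [B -> ( )]
((())B)B => ((())(B)B)B   [B -> ( B ) B]
((())(B)B)B => ((())((B)B)B)B   [B -> ( B ) B]
((())((B)B)B)B => ((())((())B)B)B   [B -> ( )]
((())((())B)B)B => ((())((())())B)B   [B -> ( )]
((())((())())B)B => ((())((())())())B   [B -> ( )]
((())((())())())B => ((())((())())())()   [B -> ( )]

B => (B)B => ((B)B)B => ((())B)B => ((())(B)B)B => ((())((B)B)B)B => ((())((())B)B)B => ((())((())())B)B => ((())((())())())B => ((())((())())())()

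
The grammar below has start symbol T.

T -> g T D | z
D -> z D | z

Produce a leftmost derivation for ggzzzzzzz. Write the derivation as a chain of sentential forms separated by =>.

T => gTD   [T -> g T D]
gTD => ggTDD   [T -> g T D]
ggTDD => ggzDD   [T -> z]
ggzDD => ggzzD   [D -> z]
ggzzD => ggzzzD   [D -> z D]
ggzzzD => ggzzzzD   [D -> z D]
ggzzzzD => ggzzzzzD   [D -> z D]
ggzzzzzD => ggzzzzzzD   [D -> z D]
ggzzzzzzD => ggzzzzzzz   [D -> z]

T=>gTD=>ggTDD=>ggzDD=>ggzzD=>ggzzzD=>ggzzzzD=>ggzzzzzD=>ggzzzzzzD=>ggzzzzzzz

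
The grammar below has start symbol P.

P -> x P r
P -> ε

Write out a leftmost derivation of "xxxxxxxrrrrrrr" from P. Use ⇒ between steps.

P⇒xPr⇒xxPrr⇒xxxPrrr⇒xxxxPrrrr⇒xxxxxPrrrrr⇒xxxxxxPrrrrrr⇒xxxxxxxPrrrrrrr⇒xxxxxxxrrrrrrr

P ⇒ xPr   [P -> x P r]
xPr ⇒ xxPrr   [P -> x P r]
xxPrr ⇒ xxxPrrr   [P -> x P r]
xxxPrrr ⇒ xxxxPrrrr   [P -> x P r]
xxxxPrrrr ⇒ xxxxxPrrrrr   [P -> x P r]
xxxxxPrrrrr ⇒ xxxxxxPrrrrrr   [P -> x P r]
xxxxxxPrrrrrr ⇒ xxxxxxxPrrrrrrr   [P -> x P r]
xxxxxxxPrrrrrrr ⇒ xxxxxxxrrrrrrr   [P -> ε]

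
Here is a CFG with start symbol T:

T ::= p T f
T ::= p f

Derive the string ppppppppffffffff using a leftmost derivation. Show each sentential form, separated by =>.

T => pTf   [T ::= p T f]
pTf => ppTff   [T ::= p T f]
ppTff => pppTfff   [T ::= p T f]
pppTfff => ppppTffff   [T ::= p T f]
ppppTffff => pppppTfffff   [T ::= p T f]
pppppTfffff => ppppppTffffff   [T ::= p T f]
ppppppTffffff => pppppppTfffffff   [T ::= p T f]
pppppppTfffffff => ppppppppffffffff   [T ::= p f]

T => pTf => ppTff => pppTfff => ppppTffff => pppppTfffff => ppppppTffffff => pppppppTfffffff => ppppppppffffffff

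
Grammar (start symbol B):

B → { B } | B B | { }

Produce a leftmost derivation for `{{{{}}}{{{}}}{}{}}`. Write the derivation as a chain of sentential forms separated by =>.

B => {B}   [B → { B }]
{B} => {BB}   [B → B B]
{BB} => {BBB}   [B → B B]
{BBB} => {{B}BB}   [B → { B }]
{{B}BB} => {{{B}}BB}   [B → { B }]
{{{B}}BB} => {{{{}}}BB}   [B → { }]
{{{{}}}BB} => {{{{}}}BBB}   [B → B B]
{{{{}}}BBB} => {{{{}}}{B}BB}   [B → { B }]
{{{{}}}{B}BB} => {{{{}}}{{B}}BB}   [B → { B }]
{{{{}}}{{B}}BB} => {{{{}}}{{{}}}BB}   [B → { }]
{{{{}}}{{{}}}BB} => {{{{}}}{{{}}}{}B}   [B → { }]
{{{{}}}{{{}}}{}B} => {{{{}}}{{{}}}{}{}}   [B → { }]

B=>{B}=>{BB}=>{BBB}=>{{B}BB}=>{{{B}}BB}=>{{{{}}}BB}=>{{{{}}}BBB}=>{{{{}}}{B}BB}=>{{{{}}}{{B}}BB}=>{{{{}}}{{{}}}BB}=>{{{{}}}{{{}}}{}B}=>{{{{}}}{{{}}}{}{}}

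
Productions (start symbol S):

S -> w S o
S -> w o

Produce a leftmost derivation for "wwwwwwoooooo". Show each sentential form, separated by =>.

S => wSo => wwSoo => wwwSooo => wwwwSoooo => wwwwwSooooo => wwwwwwoooooo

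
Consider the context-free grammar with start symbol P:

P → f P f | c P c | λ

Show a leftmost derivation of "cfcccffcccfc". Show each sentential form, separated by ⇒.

P ⇒ cPc ⇒ cfPfc ⇒ cfcPcfc ⇒ cfccPccfc ⇒ cfcccPcccfc ⇒ cfcccfPfcccfc ⇒ cfcccffcccfc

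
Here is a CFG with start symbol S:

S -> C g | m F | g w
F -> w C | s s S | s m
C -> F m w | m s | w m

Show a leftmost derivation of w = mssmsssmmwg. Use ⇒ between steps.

S⇒mF⇒mssS⇒mssmF⇒mssmssS⇒mssmssCg⇒mssmssFmwg⇒mssmsssmmwg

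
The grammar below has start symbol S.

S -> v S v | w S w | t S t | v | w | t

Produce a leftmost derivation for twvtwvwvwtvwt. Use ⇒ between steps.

S ⇒ tSt ⇒ twSwt ⇒ twvSvwt ⇒ twvtStvwt ⇒ twvtwSwtvwt ⇒ twvtwvSvwtvwt ⇒ twvtwvwvwtvwt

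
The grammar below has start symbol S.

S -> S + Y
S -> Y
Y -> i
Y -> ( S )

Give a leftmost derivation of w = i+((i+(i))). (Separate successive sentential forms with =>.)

S=>S+Y=>Y+Y=>i+Y=>i+(S)=>i+(Y)=>i+((S))=>i+((S+Y))=>i+((Y+Y))=>i+((i+Y))=>i+((i+(S)))=>i+((i+(Y)))=>i+((i+(i)))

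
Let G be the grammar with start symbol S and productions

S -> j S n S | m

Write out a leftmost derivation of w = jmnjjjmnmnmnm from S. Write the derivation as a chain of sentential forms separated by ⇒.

S ⇒ jSnS ⇒ jmnS ⇒ jmnjSnS ⇒ jmnjjSnSnS ⇒ jmnjjjSnSnSnS ⇒ jmnjjjmnSnSnS ⇒ jmnjjjmnmnSnS ⇒ jmnjjjmnmnmnS ⇒ jmnjjjmnmnmnm

S ⇒ jSnS   [S -> j S n S]
jSnS ⇒ jmnS   [S -> m]
jmnS ⇒ jmnjSnS   [S -> j S n S]
jmnjSnS ⇒ jmnjjSnSnS   [S -> j S n S]
jmnjjSnSnS ⇒ jmnjjjSnSnSnS   [S -> j S n S]
jmnjjjSnSnSnS ⇒ jmnjjjmnSnSnS   [S -> m]
jmnjjjmnSnSnS ⇒ jmnjjjmnmnSnS   [S -> m]
jmnjjjmnmnSnS ⇒ jmnjjjmnmnmnS   [S -> m]
jmnjjjmnmnmnS ⇒ jmnjjjmnmnmnm   [S -> m]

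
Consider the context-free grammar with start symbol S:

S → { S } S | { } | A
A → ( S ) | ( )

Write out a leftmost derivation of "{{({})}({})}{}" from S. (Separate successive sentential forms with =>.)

S=>{S}S=>{{S}S}S=>{{A}S}S=>{{(S)}S}S=>{{({})}S}S=>{{({})}A}S=>{{({})}(S)}S=>{{({})}({})}S=>{{({})}({})}{}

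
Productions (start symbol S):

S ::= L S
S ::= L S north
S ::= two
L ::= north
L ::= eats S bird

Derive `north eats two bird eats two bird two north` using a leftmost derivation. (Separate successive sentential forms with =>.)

S => L S north   [S ::= L S north]
L S north => north S north   [L ::= north]
north S north => north L S north   [S ::= L S]
north L S north => north eats S bird S north   [L ::= eats S bird]
north eats S bird S north => north eats two bird S north   [S ::= two]
north eats two bird S north => north eats two bird L S north   [S ::= L S]
north eats two bird L S north => north eats two bird eats S bird S north   [L ::= eats S bird]
north eats two bird eats S bird S north => north eats two bird eats two bird S north   [S ::= two]
north eats two bird eats two bird S north => north eats two bird eats two bird two north   [S ::= two]

S => L S north => north S north => north L S north => north eats S bird S north => north eats two bird S north => north eats two bird L S north => north eats two bird eats S bird S north => north eats two bird eats two bird S north => north eats two bird eats two bird two north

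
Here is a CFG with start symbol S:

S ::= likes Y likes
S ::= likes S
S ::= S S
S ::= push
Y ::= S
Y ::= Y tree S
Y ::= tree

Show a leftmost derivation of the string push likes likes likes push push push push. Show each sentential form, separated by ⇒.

S ⇒ S S ⇒ S S S ⇒ S S S S ⇒ push S S S ⇒ push likes S S S ⇒ push likes likes S S S ⇒ push likes likes likes S S S ⇒ push likes likes likes S S S S ⇒ push likes likes likes push S S S ⇒ push likes likes likes push push S S ⇒ push likes likes likes push push push S ⇒ push likes likes likes push push push push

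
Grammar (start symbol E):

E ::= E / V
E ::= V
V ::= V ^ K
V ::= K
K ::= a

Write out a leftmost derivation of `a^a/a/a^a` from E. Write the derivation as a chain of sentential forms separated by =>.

E => E/V   [E ::= E / V]
E/V => E/V/V   [E ::= E / V]
E/V/V => V/V/V   [E ::= V]
V/V/V => V^K/V/V   [V ::= V ^ K]
V^K/V/V => K^K/V/V   [V ::= K]
K^K/V/V => a^K/V/V   [K ::= a]
a^K/V/V => a^a/V/V   [K ::= a]
a^a/V/V => a^a/K/V   [V ::= K]
a^a/K/V => a^a/a/V   [K ::= a]
a^a/a/V => a^a/a/V^K   [V ::= V ^ K]
a^a/a/V^K => a^a/a/K^K   [V ::= K]
a^a/a/K^K => a^a/a/a^K   [K ::= a]
a^a/a/a^K => a^a/a/a^a   [K ::= a]

E=>E/V=>E/V/V=>V/V/V=>V^K/V/V=>K^K/V/V=>a^K/V/V=>a^a/V/V=>a^a/K/V=>a^a/a/V=>a^a/a/V^K=>a^a/a/K^K=>a^a/a/a^K=>a^a/a/a^a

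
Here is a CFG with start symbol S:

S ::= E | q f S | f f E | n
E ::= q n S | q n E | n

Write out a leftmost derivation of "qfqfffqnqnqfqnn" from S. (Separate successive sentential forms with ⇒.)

S ⇒ qfS   [S ::= q f S]
qfS ⇒ qfqfS   [S ::= q f S]
qfqfS ⇒ qfqfffE   [S ::= f f E]
qfqfffE ⇒ qfqfffqnS   [E ::= q n S]
qfqfffqnS ⇒ qfqfffqnE   [S ::= E]
qfqfffqnE ⇒ qfqfffqnqnS   [E ::= q n S]
qfqfffqnqnS ⇒ qfqfffqnqnqfS   [S ::= q f S]
qfqfffqnqnqfS ⇒ qfqfffqnqnqfE   [S ::= E]
qfqfffqnqnqfE ⇒ qfqfffqnqnqfqnE   [E ::= q n E]
qfqfffqnqnqfqnE ⇒ qfqfffqnqnqfqnn   [E ::= n]

S ⇒ qfS ⇒ qfqfS ⇒ qfqfffE ⇒ qfqfffqnS ⇒ qfqfffqnE ⇒ qfqfffqnqnS ⇒ qfqfffqnqnqfS ⇒ qfqfffqnqnqfE ⇒ qfqfffqnqnqfqnE ⇒ qfqfffqnqnqfqnn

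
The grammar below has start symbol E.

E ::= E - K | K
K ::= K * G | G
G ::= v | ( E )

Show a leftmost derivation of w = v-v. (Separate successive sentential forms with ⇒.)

E ⇒ E-K   [E ::= E - K]
E-K ⇒ K-K   [E ::= K]
K-K ⇒ G-K   [K ::= G]
G-K ⇒ v-K   [G ::= v]
v-K ⇒ v-G   [K ::= G]
v-G ⇒ v-v   [G ::= v]

E⇒E-K⇒K-K⇒G-K⇒v-K⇒v-G⇒v-v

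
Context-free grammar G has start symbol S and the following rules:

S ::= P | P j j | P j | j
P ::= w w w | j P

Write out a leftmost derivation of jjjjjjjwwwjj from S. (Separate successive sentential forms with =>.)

S => Pjj => jPjj => jjPjj => jjjPjj => jjjjPjj => jjjjjPjj => jjjjjjPjj => jjjjjjjPjj => jjjjjjjwwwjj

S => Pjj   [S ::= P j j]
Pjj => jPjj   [P ::= j P]
jPjj => jjPjj   [P ::= j P]
jjPjj => jjjPjj   [P ::= j P]
jjjPjj => jjjjPjj   [P ::= j P]
jjjjPjj => jjjjjPjj   [P ::= j P]
jjjjjPjj => jjjjjjPjj   [P ::= j P]
jjjjjjPjj => jjjjjjjPjj   [P ::= j P]
jjjjjjjPjj => jjjjjjjwwwjj   [P ::= w w w]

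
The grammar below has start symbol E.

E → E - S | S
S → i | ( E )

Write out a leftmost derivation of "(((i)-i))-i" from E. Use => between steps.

E => E-S   [E → E - S]
E-S => S-S   [E → S]
S-S => (E)-S   [S → ( E )]
(E)-S => (S)-S   [E → S]
(S)-S => ((E))-S   [S → ( E )]
((E))-S => ((E-S))-S   [E → E - S]
((E-S))-S => ((S-S))-S   [E → S]
((S-S))-S => (((E)-S))-S   [S → ( E )]
(((E)-S))-S => (((S)-S))-S   [E → S]
(((S)-S))-S => (((i)-S))-S   [S → i]
(((i)-S))-S => (((i)-i))-S   [S → i]
(((i)-i))-S => (((i)-i))-i   [S → i]

E => E-S => S-S => (E)-S => (S)-S => ((E))-S => ((E-S))-S => ((S-S))-S => (((E)-S))-S => (((S)-S))-S => (((i)-S))-S => (((i)-i))-S => (((i)-i))-i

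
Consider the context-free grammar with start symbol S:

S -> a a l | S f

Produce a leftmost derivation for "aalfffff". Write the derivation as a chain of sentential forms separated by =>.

S => Sf => Sff => Sfff => Sffff => Sfffff => aalfffff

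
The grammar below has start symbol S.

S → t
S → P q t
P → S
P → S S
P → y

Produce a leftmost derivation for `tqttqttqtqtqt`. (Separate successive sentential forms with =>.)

S => Pqt   [S → P q t]
Pqt => Sqt   [P → S]
Sqt => Pqtqt   [S → P q t]
Pqtqt => Sqtqt   [P → S]
Sqtqt => Pqtqtqt   [S → P q t]
Pqtqtqt => SSqtqtqt   [P → S S]
SSqtqtqt => PqtSqtqtqt   [S → P q t]
PqtSqtqtqt => SSqtSqtqtqt   [P → S S]
SSqtSqtqtqt => PqtSqtSqtqtqt   [S → P q t]
PqtSqtSqtqtqt => SqtSqtSqtqtqt   [P → S]
SqtSqtSqtqtqt => tqtSqtSqtqtqt   [S → t]
tqtSqtSqtqtqt => tqttqtSqtqtqt   [S → t]
tqttqtSqtqtqt => tqttqttqtqtqt   [S → t]

S => Pqt => Sqt => Pqtqt => Sqtqt => Pqtqtqt => SSqtqtqt => PqtSqtqtqt => SSqtSqtqtqt => PqtSqtSqtqtqt => SqtSqtSqtqtqt => tqtSqtSqtqtqt => tqttqtSqtqtqt => tqttqttqtqtqt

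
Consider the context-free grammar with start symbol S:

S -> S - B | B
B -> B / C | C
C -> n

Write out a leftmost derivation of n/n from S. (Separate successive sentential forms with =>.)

S => B => B/C => C/C => n/C => n/n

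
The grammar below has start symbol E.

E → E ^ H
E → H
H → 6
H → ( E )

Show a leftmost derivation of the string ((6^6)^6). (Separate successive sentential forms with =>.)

E=>H=>(E)=>(E^H)=>(H^H)=>((E)^H)=>((E^H)^H)=>((H^H)^H)=>((6^H)^H)=>((6^6)^H)=>((6^6)^6)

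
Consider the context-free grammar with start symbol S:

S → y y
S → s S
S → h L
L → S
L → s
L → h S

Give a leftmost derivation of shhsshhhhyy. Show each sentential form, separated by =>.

S=>sS=>shL=>shhS=>shhsS=>shhssS=>shhsshL=>shhsshS=>shhsshhL=>shhsshhS=>shhsshhhL=>shhsshhhhS=>shhsshhhhyy

S => sS   [S → s S]
sS => shL   [S → h L]
shL => shhS   [L → h S]
shhS => shhsS   [S → s S]
shhsS => shhssS   [S → s S]
shhssS => shhsshL   [S → h L]
shhsshL => shhsshS   [L → S]
shhsshS => shhsshhL   [S → h L]
shhsshhL => shhsshhS   [L → S]
shhsshhS => shhsshhhL   [S → h L]
shhsshhhL => shhsshhhhS   [L → h S]
shhsshhhhS => shhsshhhhyy   [S → y y]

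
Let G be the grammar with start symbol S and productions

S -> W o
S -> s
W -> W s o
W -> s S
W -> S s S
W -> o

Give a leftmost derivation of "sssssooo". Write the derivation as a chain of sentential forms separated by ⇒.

S⇒Wo⇒sSo⇒sWoo⇒ssSoo⇒ssWooo⇒ssSsSooo⇒ssssSooo⇒sssssooo

S ⇒ Wo   [S -> W o]
Wo ⇒ sSo   [W -> s S]
sSo ⇒ sWoo   [S -> W o]
sWoo ⇒ ssSoo   [W -> s S]
ssSoo ⇒ ssWooo   [S -> W o]
ssWooo ⇒ ssSsSooo   [W -> S s S]
ssSsSooo ⇒ ssssSooo   [S -> s]
ssssSooo ⇒ sssssooo   [S -> s]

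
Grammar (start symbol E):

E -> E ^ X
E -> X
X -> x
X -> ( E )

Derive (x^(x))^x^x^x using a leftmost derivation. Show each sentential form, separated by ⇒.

E⇒E^X⇒E^X^X⇒E^X^X^X⇒X^X^X^X⇒(E)^X^X^X⇒(E^X)^X^X^X⇒(X^X)^X^X^X⇒(x^X)^X^X^X⇒(x^(E))^X^X^X⇒(x^(X))^X^X^X⇒(x^(x))^X^X^X⇒(x^(x))^x^X^X⇒(x^(x))^x^x^X⇒(x^(x))^x^x^x

E ⇒ E^X   [E -> E ^ X]
E^X ⇒ E^X^X   [E -> E ^ X]
E^X^X ⇒ E^X^X^X   [E -> E ^ X]
E^X^X^X ⇒ X^X^X^X   [E -> X]
X^X^X^X ⇒ (E)^X^X^X   [X -> ( E )]
(E)^X^X^X ⇒ (E^X)^X^X^X   [E -> E ^ X]
(E^X)^X^X^X ⇒ (X^X)^X^X^X   [E -> X]
(X^X)^X^X^X ⇒ (x^X)^X^X^X   [X -> x]
(x^X)^X^X^X ⇒ (x^(E))^X^X^X   [X -> ( E )]
(x^(E))^X^X^X ⇒ (x^(X))^X^X^X   [E -> X]
(x^(X))^X^X^X ⇒ (x^(x))^X^X^X   [X -> x]
(x^(x))^X^X^X ⇒ (x^(x))^x^X^X   [X -> x]
(x^(x))^x^X^X ⇒ (x^(x))^x^x^X   [X -> x]
(x^(x))^x^x^X ⇒ (x^(x))^x^x^x   [X -> x]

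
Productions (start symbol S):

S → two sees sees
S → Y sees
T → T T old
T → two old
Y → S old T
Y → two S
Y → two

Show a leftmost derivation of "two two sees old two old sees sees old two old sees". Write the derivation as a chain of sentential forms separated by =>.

S => Y sees   [S → Y sees]
Y sees => S old T sees   [Y → S old T]
S old T sees => Y sees old T sees   [S → Y sees]
Y sees old T sees => two S sees old T sees   [Y → two S]
two S sees old T sees => two Y sees sees old T sees   [S → Y sees]
two Y sees sees old T sees => two S old T sees sees old T sees   [Y → S old T]
two S old T sees sees old T sees => two Y sees old T sees sees old T sees   [S → Y sees]
two Y sees old T sees sees old T sees => two two sees old T sees sees old T sees   [Y → two]
two two sees old T sees sees old T sees => two two sees old two old sees sees old T sees   [T → two old]
two two sees old two old sees sees old T sees => two two sees old two old sees sees old two old sees   [T → two old]

S => Y sees => S old T sees => Y sees old T sees => two S sees old T sees => two Y sees sees old T sees => two S old T sees sees old T sees => two Y sees old T sees sees old T sees => two two sees old T sees sees old T sees => two two sees old two old sees sees old T sees => two two sees old two old sees sees old two old sees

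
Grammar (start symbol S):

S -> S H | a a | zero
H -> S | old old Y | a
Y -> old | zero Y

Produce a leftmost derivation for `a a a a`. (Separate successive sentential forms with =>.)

S => S H => a a H => a a S => a a a a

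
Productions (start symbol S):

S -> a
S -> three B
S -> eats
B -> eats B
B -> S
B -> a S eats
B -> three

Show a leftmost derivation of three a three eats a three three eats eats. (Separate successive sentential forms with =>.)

S => three B => three a S eats => three a three B eats => three a three eats B eats => three a three eats a S eats eats => three a three eats a three B eats eats => three a three eats a three three eats eats

S => three B   [S -> three B]
three B => three a S eats   [B -> a S eats]
three a S eats => three a three B eats   [S -> three B]
three a three B eats => three a three eats B eats   [B -> eats B]
three a three eats B eats => three a three eats a S eats eats   [B -> a S eats]
three a three eats a S eats eats => three a three eats a three B eats eats   [S -> three B]
three a three eats a three B eats eats => three a three eats a three three eats eats   [B -> three]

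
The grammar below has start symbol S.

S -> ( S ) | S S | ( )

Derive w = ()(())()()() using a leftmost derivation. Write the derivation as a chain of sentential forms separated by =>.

S => SS   [S -> S S]
SS => ()S   [S -> ( )]
()S => ()SS   [S -> S S]
()SS => ()SSS   [S -> S S]
()SSS => ()SSSS   [S -> S S]
()SSSS => ()(S)SSS   [S -> ( S )]
()(S)SSS => ()(())SSS   [S -> ( )]
()(())SSS => ()(())()SS   [S -> ( )]
()(())()SS => ()(())()()S   [S -> ( )]
()(())()()S => ()(())()()()   [S -> ( )]

S=>SS=>()S=>()SS=>()SSS=>()SSSS=>()(S)SSS=>()(())SSS=>()(())()SS=>()(())()()S=>()(())()()()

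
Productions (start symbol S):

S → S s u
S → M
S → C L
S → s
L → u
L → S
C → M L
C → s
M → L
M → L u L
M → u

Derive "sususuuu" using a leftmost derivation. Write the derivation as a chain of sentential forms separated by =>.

S => CL => MLL => LuLLL => SuLLL => suLLL => suSLL => suSsuLL => suCLsuLL => susLsuLL => sususuLL => sususuuL => sususuuu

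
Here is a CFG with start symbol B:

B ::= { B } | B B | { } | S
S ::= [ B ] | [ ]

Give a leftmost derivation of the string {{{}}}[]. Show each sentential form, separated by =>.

B => BB => {B}B => {{B}}B => {{{}}}B => {{{}}}S => {{{}}}[]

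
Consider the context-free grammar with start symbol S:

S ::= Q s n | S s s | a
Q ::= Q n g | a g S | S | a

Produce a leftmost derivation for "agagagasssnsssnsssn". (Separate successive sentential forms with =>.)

S => Qsn   [S ::= Q s n]
Qsn => agSsn   [Q ::= a g S]
agSsn => agSsssn   [S ::= S s s]
agSsssn => agQsnsssn   [S ::= Q s n]
agQsnsssn => agagSsnsssn   [Q ::= a g S]
agagSsnsssn => agagSsssnsssn   [S ::= S s s]
agagSsssnsssn => agagQsnsssnsssn   [S ::= Q s n]
agagQsnsssnsssn => agagagSsnsssnsssn   [Q ::= a g S]
agagagSsnsssnsssn => agagagSsssnsssnsssn   [S ::= S s s]
agagagSsssnsssnsssn => agagagasssnsssnsssn   [S ::= a]

S=>Qsn=>agSsn=>agSsssn=>agQsnsssn=>agagSsnsssn=>agagSsssnsssn=>agagQsnsssnsssn=>agagagSsnsssnsssn=>agagagSsssnsssnsssn=>agagagasssnsssnsssn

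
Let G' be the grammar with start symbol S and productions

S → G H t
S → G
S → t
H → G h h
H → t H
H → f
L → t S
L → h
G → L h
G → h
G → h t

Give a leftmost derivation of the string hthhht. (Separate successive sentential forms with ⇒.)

S ⇒ GHt ⇒ htHt ⇒ htGhht ⇒ hthhht

S ⇒ GHt   [S → G H t]
GHt ⇒ htHt   [G → h t]
htHt ⇒ htGhht   [H → G h h]
htGhht ⇒ hthhht   [G → h]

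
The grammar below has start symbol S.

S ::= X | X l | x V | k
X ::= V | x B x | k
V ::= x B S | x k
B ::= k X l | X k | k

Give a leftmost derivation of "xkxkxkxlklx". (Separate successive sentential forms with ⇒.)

S ⇒ X ⇒ xBx ⇒ xkXlx ⇒ xkVlx ⇒ xkxBSlx ⇒ xkxkXlSlx ⇒ xkxkxBxlSlx ⇒ xkxkxkxlSlx ⇒ xkxkxkxlklx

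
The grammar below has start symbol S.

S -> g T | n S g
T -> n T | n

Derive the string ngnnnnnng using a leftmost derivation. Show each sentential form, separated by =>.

S => nSg => ngTg => ngnTg => ngnnTg => ngnnnTg => ngnnnnTg => ngnnnnnTg => ngnnnnnng

S => nSg   [S -> n S g]
nSg => ngTg   [S -> g T]
ngTg => ngnTg   [T -> n T]
ngnTg => ngnnTg   [T -> n T]
ngnnTg => ngnnnTg   [T -> n T]
ngnnnTg => ngnnnnTg   [T -> n T]
ngnnnnTg => ngnnnnnTg   [T -> n T]
ngnnnnnTg => ngnnnnnng   [T -> n]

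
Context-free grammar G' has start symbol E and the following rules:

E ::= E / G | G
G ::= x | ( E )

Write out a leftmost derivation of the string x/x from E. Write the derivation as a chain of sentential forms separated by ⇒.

E ⇒ E/G   [E ::= E / G]
E/G ⇒ G/G   [E ::= G]
G/G ⇒ x/G   [G ::= x]
x/G ⇒ x/x   [G ::= x]

E ⇒ E/G ⇒ G/G ⇒ x/G ⇒ x/x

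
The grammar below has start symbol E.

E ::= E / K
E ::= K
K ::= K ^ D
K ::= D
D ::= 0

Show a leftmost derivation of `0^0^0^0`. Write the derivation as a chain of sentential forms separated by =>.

E=>K=>K^D=>K^D^D=>K^D^D^D=>D^D^D^D=>0^D^D^D=>0^0^D^D=>0^0^0^D=>0^0^0^0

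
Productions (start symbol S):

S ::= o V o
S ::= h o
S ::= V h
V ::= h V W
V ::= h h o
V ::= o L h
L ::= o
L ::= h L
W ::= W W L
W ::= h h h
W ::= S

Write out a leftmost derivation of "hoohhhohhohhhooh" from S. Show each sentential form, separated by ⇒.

S ⇒ Vh ⇒ hVWh ⇒ hoLhWh ⇒ hoohWh ⇒ hoohWWLh ⇒ hoohSWLh ⇒ hoohVhWLh ⇒ hoohhhohWLh ⇒ hoohhhohWWLLh ⇒ hoohhhohSWLLh ⇒ hoohhhohhoWLLh ⇒ hoohhhohhohhhLLh ⇒ hoohhhohhohhhoLh ⇒ hoohhhohhohhhooh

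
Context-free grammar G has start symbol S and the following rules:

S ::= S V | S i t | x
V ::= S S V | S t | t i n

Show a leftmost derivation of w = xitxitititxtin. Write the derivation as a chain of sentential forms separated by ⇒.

S⇒SV⇒SitV⇒xitV⇒xitSSV⇒xitSitSV⇒xitSititSV⇒xitSitititSV⇒xitxitititSV⇒xitxitititxV⇒xitxitititxtin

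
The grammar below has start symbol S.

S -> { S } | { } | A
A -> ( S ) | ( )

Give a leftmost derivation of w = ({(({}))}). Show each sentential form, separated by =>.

S => A   [S -> A]
A => (S)   [A -> ( S )]
(S) => ({S})   [S -> { S }]
({S}) => ({A})   [S -> A]
({A}) => ({(S)})   [A -> ( S )]
({(S)}) => ({(A)})   [S -> A]
({(A)}) => ({((S))})   [A -> ( S )]
({((S))}) => ({(({}))})   [S -> { }]

S => A => (S) => ({S}) => ({A}) => ({(S)}) => ({(A)}) => ({((S))}) => ({(({}))})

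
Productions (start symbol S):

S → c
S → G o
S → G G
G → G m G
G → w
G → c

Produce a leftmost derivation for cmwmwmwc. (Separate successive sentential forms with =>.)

S => GG => GmGG => GmGmGG => cmGmGG => cmGmGmGG => cmwmGmGG => cmwmwmGG => cmwmwmwG => cmwmwmwc

S => GG   [S → G G]
GG => GmGG   [G → G m G]
GmGG => GmGmGG   [G → G m G]
GmGmGG => cmGmGG   [G → c]
cmGmGG => cmGmGmGG   [G → G m G]
cmGmGmGG => cmwmGmGG   [G → w]
cmwmGmGG => cmwmwmGG   [G → w]
cmwmwmGG => cmwmwmwG   [G → w]
cmwmwmwG => cmwmwmwc   [G → c]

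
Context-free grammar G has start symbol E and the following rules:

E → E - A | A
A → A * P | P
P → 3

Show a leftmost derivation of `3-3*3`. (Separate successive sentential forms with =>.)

E => E-A   [E → E - A]
E-A => A-A   [E → A]
A-A => P-A   [A → P]
P-A => 3-A   [P → 3]
3-A => 3-A*P   [A → A * P]
3-A*P => 3-P*P   [A → P]
3-P*P => 3-3*P   [P → 3]
3-3*P => 3-3*3   [P → 3]

E => E-A => A-A => P-A => 3-A => 3-A*P => 3-P*P => 3-3*P => 3-3*3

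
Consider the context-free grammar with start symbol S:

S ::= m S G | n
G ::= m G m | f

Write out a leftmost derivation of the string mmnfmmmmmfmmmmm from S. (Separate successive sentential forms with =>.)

S => mSG   [S ::= m S G]
mSG => mmSGG   [S ::= m S G]
mmSGG => mmnGG   [S ::= n]
mmnGG => mmnfG   [G ::= f]
mmnfG => mmnfmGm   [G ::= m G m]
mmnfmGm => mmnfmmGmm   [G ::= m G m]
mmnfmmGmm => mmnfmmmGmmm   [G ::= m G m]
mmnfmmmGmmm => mmnfmmmmGmmmm   [G ::= m G m]
mmnfmmmmGmmmm => mmnfmmmmmGmmmmm   [G ::= m G m]
mmnfmmmmmGmmmmm => mmnfmmmmmfmmmmm   [G ::= f]

S => mSG => mmSGG => mmnGG => mmnfG => mmnfmGm => mmnfmmGmm => mmnfmmmGmmm => mmnfmmmmGmmmm => mmnfmmmmmGmmmmm => mmnfmmmmmfmmmmm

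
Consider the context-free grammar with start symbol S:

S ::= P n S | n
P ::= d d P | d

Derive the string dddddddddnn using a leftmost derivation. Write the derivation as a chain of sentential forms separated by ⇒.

S ⇒ PnS ⇒ ddPnS ⇒ ddddPnS ⇒ ddddddPnS ⇒ ddddddddPnS ⇒ dddddddddnS ⇒ dddddddddnn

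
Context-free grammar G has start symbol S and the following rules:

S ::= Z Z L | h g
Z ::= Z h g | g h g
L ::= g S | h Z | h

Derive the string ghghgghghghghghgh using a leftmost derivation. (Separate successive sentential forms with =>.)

S=>ZZL=>ZhgZL=>ghghgZL=>ghghgZhgL=>ghghgZhghgL=>ghghgZhghghgL=>ghghgZhghghghgL=>ghghgghghghghghgL=>ghghgghghghghghgh

S => ZZL   [S ::= Z Z L]
ZZL => ZhgZL   [Z ::= Z h g]
ZhgZL => ghghgZL   [Z ::= g h g]
ghghgZL => ghghgZhgL   [Z ::= Z h g]
ghghgZhgL => ghghgZhghgL   [Z ::= Z h g]
ghghgZhghgL => ghghgZhghghgL   [Z ::= Z h g]
ghghgZhghghgL => ghghgZhghghghgL   [Z ::= Z h g]
ghghgZhghghghgL => ghghgghghghghghgL   [Z ::= g h g]
ghghgghghghghghgL => ghghgghghghghghgh   [L ::= h]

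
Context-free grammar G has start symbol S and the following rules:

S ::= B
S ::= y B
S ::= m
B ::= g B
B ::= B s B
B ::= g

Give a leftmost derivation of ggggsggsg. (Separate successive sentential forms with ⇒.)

S ⇒ B ⇒ BsB ⇒ gBsB ⇒ ggBsB ⇒ gggBsB ⇒ gggBsBsB ⇒ ggggsBsB ⇒ ggggsgBsB ⇒ ggggsggsB ⇒ ggggsggsg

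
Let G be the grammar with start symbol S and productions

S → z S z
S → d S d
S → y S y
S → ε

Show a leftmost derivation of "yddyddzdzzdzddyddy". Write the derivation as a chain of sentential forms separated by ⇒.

S ⇒ ySy ⇒ ydSdy ⇒ yddSddy ⇒ yddySyddy ⇒ yddydSdyddy ⇒ yddyddSddyddy ⇒ yddyddzSzddyddy ⇒ yddyddzdSdzddyddy ⇒ yddyddzdzSzdzddyddy ⇒ yddyddzdzzdzddyddy

S ⇒ ySy   [S → y S y]
ySy ⇒ ydSdy   [S → d S d]
ydSdy ⇒ yddSddy   [S → d S d]
yddSddy ⇒ yddySyddy   [S → y S y]
yddySyddy ⇒ yddydSdyddy   [S → d S d]
yddydSdyddy ⇒ yddyddSddyddy   [S → d S d]
yddyddSddyddy ⇒ yddyddzSzddyddy   [S → z S z]
yddyddzSzddyddy ⇒ yddyddzdSdzddyddy   [S → d S d]
yddyddzdSdzddyddy ⇒ yddyddzdzSzdzddyddy   [S → z S z]
yddyddzdzSzdzddyddy ⇒ yddyddzdzzdzddyddy   [S → ε]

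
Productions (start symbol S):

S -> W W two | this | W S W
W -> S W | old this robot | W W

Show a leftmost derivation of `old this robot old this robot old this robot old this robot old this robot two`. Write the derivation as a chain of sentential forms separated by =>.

S => W W two   [S -> W W two]
W W two => W W W two   [W -> W W]
W W W two => old this robot W W two   [W -> old this robot]
old this robot W W two => old this robot W W W two   [W -> W W]
old this robot W W W two => old this robot W W W W two   [W -> W W]
old this robot W W W W two => old this robot old this robot W W W two   [W -> old this robot]
old this robot old this robot W W W two => old this robot old this robot old this robot W W two   [W -> old this robot]
old this robot old this robot old this robot W W two => old this robot old this robot old this robot old this robot W two   [W -> old this robot]
old this robot old this robot old this robot old this robot W two => old this robot old this robot old this robot old this robot old this robot two   [W -> old this robot]

S => W W two => W W W two => old this robot W W two => old this robot W W W two => old this robot W W W W two => old this robot old this robot W W W two => old this robot old this robot old this robot W W two => old this robot old this robot old this robot old this robot W two => old this robot old this robot old this robot old this robot old this robot two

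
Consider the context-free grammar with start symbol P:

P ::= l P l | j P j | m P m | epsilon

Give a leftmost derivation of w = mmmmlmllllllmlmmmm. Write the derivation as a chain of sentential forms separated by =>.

P=>mPm=>mmPmm=>mmmPmmm=>mmmmPmmmm=>mmmmlPlmmmm=>mmmmlmPmlmmmm=>mmmmlmlPlmlmmmm=>mmmmlmllPllmlmmmm=>mmmmlmlllPlllmlmmmm=>mmmmlmllllllmlmmmm

P => mPm   [P ::= m P m]
mPm => mmPmm   [P ::= m P m]
mmPmm => mmmPmmm   [P ::= m P m]
mmmPmmm => mmmmPmmmm   [P ::= m P m]
mmmmPmmmm => mmmmlPlmmmm   [P ::= l P l]
mmmmlPlmmmm => mmmmlmPmlmmmm   [P ::= m P m]
mmmmlmPmlmmmm => mmmmlmlPlmlmmmm   [P ::= l P l]
mmmmlmlPlmlmmmm => mmmmlmllPllmlmmmm   [P ::= l P l]
mmmmlmllPllmlmmmm => mmmmlmlllPlllmlmmmm   [P ::= l P l]
mmmmlmlllPlllmlmmmm => mmmmlmllllllmlmmmm   [P ::= epsilon]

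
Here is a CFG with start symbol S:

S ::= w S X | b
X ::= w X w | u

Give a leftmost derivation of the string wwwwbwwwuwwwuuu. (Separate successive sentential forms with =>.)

S => wSX   [S ::= w S X]
wSX => wwSXX   [S ::= w S X]
wwSXX => wwwSXXX   [S ::= w S X]
wwwSXXX => wwwwSXXXX   [S ::= w S X]
wwwwSXXXX => wwwwbXXXX   [S ::= b]
wwwwbXXXX => wwwwbwXwXXX   [X ::= w X w]
wwwwbwXwXXX => wwwwbwwXwwXXX   [X ::= w X w]
wwwwbwwXwwXXX => wwwwbwwwXwwwXXX   [X ::= w X w]
wwwwbwwwXwwwXXX => wwwwbwwwuwwwXXX   [X ::= u]
wwwwbwwwuwwwXXX => wwwwbwwwuwwwuXX   [X ::= u]
wwwwbwwwuwwwuXX => wwwwbwwwuwwwuuX   [X ::= u]
wwwwbwwwuwwwuuX => wwwwbwwwuwwwuuu   [X ::= u]

S => wSX => wwSXX => wwwSXXX => wwwwSXXXX => wwwwbXXXX => wwwwbwXwXXX => wwwwbwwXwwXXX => wwwwbwwwXwwwXXX => wwwwbwwwuwwwXXX => wwwwbwwwuwwwuXX => wwwwbwwwuwwwuuX => wwwwbwwwuwwwuuu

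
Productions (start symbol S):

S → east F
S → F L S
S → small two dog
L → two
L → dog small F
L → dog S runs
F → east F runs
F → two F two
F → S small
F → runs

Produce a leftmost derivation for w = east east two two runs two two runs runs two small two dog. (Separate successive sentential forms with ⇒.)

S ⇒ F L S   [S → F L S]
F L S ⇒ east F runs L S   [F → east F runs]
east F runs L S ⇒ east east F runs runs L S   [F → east F runs]
east east F runs runs L S ⇒ east east two F two runs runs L S   [F → two F two]
east east two F two runs runs L S ⇒ east east two two F two two runs runs L S   [F → two F two]
east east two two F two two runs runs L S ⇒ east east two two runs two two runs runs L S   [F → runs]
east east two two runs two two runs runs L S ⇒ east east two two runs two two runs runs two S   [L → two]
east east two two runs two two runs runs two S ⇒ east east two two runs two two runs runs two small two dog   [S → small two dog]

S ⇒ F L S ⇒ east F runs L S ⇒ east east F runs runs L S ⇒ east east two F two runs runs L S ⇒ east east two two F two two runs runs L S ⇒ east east two two runs two two runs runs L S ⇒ east east two two runs two two runs runs two S ⇒ east east two two runs two two runs runs two small two dog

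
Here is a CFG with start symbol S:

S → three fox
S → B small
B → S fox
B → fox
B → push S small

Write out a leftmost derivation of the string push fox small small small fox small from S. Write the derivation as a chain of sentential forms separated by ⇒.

S ⇒ B small   [S → B small]
B small ⇒ S fox small   [B → S fox]
S fox small ⇒ B small fox small   [S → B small]
B small fox small ⇒ push S small small fox small   [B → push S small]
push S small small fox small ⇒ push B small small small fox small   [S → B small]
push B small small small fox small ⇒ push fox small small small fox small   [B → fox]

S ⇒ B small ⇒ S fox small ⇒ B small fox small ⇒ push S small small fox small ⇒ push B small small small fox small ⇒ push fox small small small fox small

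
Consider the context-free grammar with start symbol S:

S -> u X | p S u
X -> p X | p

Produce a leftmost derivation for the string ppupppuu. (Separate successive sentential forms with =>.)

S=>pSu=>ppSuu=>ppuXuu=>ppupXuu=>ppuppXuu=>ppupppuu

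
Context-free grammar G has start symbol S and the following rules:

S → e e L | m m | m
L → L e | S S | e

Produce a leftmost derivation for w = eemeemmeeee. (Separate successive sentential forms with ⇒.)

S ⇒ eeL   [S → e e L]
eeL ⇒ eeSS   [L → S S]
eeSS ⇒ eemS   [S → m]
eemS ⇒ eemeeL   [S → e e L]
eemeeL ⇒ eemeeLe   [L → L e]
eemeeLe ⇒ eemeeSSe   [L → S S]
eemeeSSe ⇒ eemeemmSe   [S → m m]
eemeemmSe ⇒ eemeemmeeLe   [S → e e L]
eemeemmeeLe ⇒ eemeemmeeee   [L → e]

S ⇒ eeL ⇒ eeSS ⇒ eemS ⇒ eemeeL ⇒ eemeeLe ⇒ eemeeSSe ⇒ eemeemmSe ⇒ eemeemmeeLe ⇒ eemeemmeeee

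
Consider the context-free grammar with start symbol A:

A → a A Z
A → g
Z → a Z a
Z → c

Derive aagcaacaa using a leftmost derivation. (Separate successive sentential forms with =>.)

A => aAZ => aaAZZ => aagZZ => aagcZ => aagcaZa => aagcaaZaa => aagcaacaa

A => aAZ   [A → a A Z]
aAZ => aaAZZ   [A → a A Z]
aaAZZ => aagZZ   [A → g]
aagZZ => aagcZ   [Z → c]
aagcZ => aagcaZa   [Z → a Z a]
aagcaZa => aagcaaZaa   [Z → a Z a]
aagcaaZaa => aagcaacaa   [Z → c]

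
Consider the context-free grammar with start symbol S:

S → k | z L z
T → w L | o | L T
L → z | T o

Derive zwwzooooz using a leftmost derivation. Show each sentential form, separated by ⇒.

S⇒zLz⇒zToz⇒zwLoz⇒zwTooz⇒zwwLooz⇒zwwToooz⇒zwwLToooz⇒zwwzToooz⇒zwwzooooz

S ⇒ zLz   [S → z L z]
zLz ⇒ zToz   [L → T o]
zToz ⇒ zwLoz   [T → w L]
zwLoz ⇒ zwTooz   [L → T o]
zwTooz ⇒ zwwLooz   [T → w L]
zwwLooz ⇒ zwwToooz   [L → T o]
zwwToooz ⇒ zwwLToooz   [T → L T]
zwwLToooz ⇒ zwwzToooz   [L → z]
zwwzToooz ⇒ zwwzooooz   [T → o]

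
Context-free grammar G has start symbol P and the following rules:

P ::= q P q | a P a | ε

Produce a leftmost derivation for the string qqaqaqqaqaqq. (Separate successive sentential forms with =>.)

P => qPq   [P ::= q P q]
qPq => qqPqq   [P ::= q P q]
qqPqq => qqaPaqq   [P ::= a P a]
qqaPaqq => qqaqPqaqq   [P ::= q P q]
qqaqPqaqq => qqaqaPaqaqq   [P ::= a P a]
qqaqaPaqaqq => qqaqaqPqaqaqq   [P ::= q P q]
qqaqaqPqaqaqq => qqaqaqqaqaqq   [P ::= ε]

P => qPq => qqPqq => qqaPaqq => qqaqPqaqq => qqaqaPaqaqq => qqaqaqPqaqaqq => qqaqaqqaqaqq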